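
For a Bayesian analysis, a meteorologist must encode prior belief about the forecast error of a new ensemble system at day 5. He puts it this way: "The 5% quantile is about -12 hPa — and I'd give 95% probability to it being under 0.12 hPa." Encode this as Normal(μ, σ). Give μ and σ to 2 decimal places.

μ = -5.94, σ = 3.68

The p-quantile of Normal(μ,σ) is μ + z_p·σ, with z_{0.05} = -1.645 and z_{0.95} = 1.645.
Eliminate σ: μ = (z₂·x₁ − z₁·x₂)/(z₂ − z₁) = (1.645·-12 − (-1.645)·0.12)/3.29 = -5.94.
Then σ = (x₂ − x₁)/(z₂ − z₁) = (0.12 − -12)/3.29 = 3.68.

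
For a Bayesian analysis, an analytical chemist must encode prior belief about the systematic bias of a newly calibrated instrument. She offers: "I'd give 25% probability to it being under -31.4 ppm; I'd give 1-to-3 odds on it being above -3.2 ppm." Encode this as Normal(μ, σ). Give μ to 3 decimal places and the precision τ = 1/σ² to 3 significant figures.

The p-quantile of Normal(μ,σ) is μ + z_p·σ, with z_{0.25} = -0.6745 and z_{0.75} = 0.6745.
Eliminate σ: μ = (z₂·x₁ − z₁·x₂)/(z₂ − z₁) = (0.6745·-31.4 − (-0.6745)·-3.2)/1.349 = -17.300.
Then σ = (x₂ − x₁)/(z₂ − z₁) = (-3.2 − -31.4)/1.349 = 20.905.
Precision τ = 1/σ² = 1/20.9² = 0.00229.

μ = -17.300, τ = 0.00229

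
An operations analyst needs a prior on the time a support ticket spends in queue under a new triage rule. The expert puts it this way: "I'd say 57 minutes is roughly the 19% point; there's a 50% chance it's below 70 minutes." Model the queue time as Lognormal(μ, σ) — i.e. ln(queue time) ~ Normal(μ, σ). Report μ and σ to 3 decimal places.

If T ~ Lognormal(μ,σ) then ln T ~ Normal(μ,σ), so the p-quantile of ln T is μ + z_p·σ.
ln(57) = 4.043 and ln(70) = 4.248; z_{0.19} = -0.8779, z_{0.5} = 0.
σ = (4.248 − 4.043)/(0 − (-0.8779)) = 0.234.
μ = 4.043 − (-0.8779)·0.234 = 4.248.

μ ≈ 4.248, σ ≈ 0.234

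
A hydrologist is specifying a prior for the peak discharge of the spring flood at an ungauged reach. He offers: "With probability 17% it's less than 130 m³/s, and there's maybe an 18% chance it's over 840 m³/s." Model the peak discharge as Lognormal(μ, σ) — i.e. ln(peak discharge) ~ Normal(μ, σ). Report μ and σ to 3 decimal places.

μ ≈ 5.820, σ ≈ 0.998

If T ~ Lognormal(μ,σ) then ln T ~ Normal(μ,σ), so the p-quantile of ln T is μ + z_p·σ.
ln(130) = 4.868 and ln(840) = 6.733; z_{0.17} = -0.9542, z_{0.82} = 0.9154.
σ = (6.733 − 4.868)/(0.9154 − (-0.9542)) = 0.998.
μ = 4.868 − (-0.9542)·0.998 = 5.820.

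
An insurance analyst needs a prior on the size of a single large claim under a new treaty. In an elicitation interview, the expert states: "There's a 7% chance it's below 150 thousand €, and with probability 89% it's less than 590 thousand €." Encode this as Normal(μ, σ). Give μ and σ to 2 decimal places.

The p-quantile of Normal(μ,σ) is μ + z_p·σ, with z_{0.07} = -1.476 and z_{0.89} = 1.227.
Eliminate σ: μ = (z₂·x₁ − z₁·x₂)/(z₂ − z₁) = (1.227·150 − (-1.476)·590)/2.702 = 390.29.
Then σ = (x₂ − x₁)/(z₂ − z₁) = (590 − 150)/2.702 = 162.82.

μ = 390.29, σ = 162.82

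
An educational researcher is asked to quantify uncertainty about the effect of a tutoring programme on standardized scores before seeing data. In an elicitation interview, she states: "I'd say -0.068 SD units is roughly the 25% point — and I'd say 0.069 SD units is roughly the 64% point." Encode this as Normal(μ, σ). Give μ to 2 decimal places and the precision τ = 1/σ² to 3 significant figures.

μ = 0.02, τ = 56.8

The p-quantile of Normal(μ,σ) is μ + z_p·σ, with z_{0.25} = -0.6745 and z_{0.64} = 0.3585.
Eliminate σ: μ = (z₂·x₁ − z₁·x₂)/(z₂ − z₁) = (0.3585·-0.068 − (-0.6745)·0.069)/1.033 = 0.02.
Then σ = (x₂ − x₁)/(z₂ − z₁) = (0.069 − -0.068)/1.033 = 0.13.
Precision τ = 1/σ² = 1/0.1326² = 56.8.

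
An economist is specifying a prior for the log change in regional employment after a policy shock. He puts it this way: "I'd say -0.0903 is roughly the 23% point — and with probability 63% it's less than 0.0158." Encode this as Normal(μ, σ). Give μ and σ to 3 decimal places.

μ = -0.017, σ = 0.099

For Normal(μ,σ), the p-quantile is μ + z_p·σ. Here z_{0.23} = -0.7388, z_{0.63} = 0.3319.
So -0.0903 = μ − 0.7388σ and 0.0158 = μ + 0.3319σ.
Subtracting: σ = (0.0158 − -0.0903)/(0.3319 − (-0.7388)) = 0.099.
Then μ = -0.0903 − (-0.7388)·0.099 = -0.017.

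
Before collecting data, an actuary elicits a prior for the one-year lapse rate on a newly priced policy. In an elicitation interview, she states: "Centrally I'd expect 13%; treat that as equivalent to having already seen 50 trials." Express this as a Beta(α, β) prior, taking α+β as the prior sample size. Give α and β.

Under the effective-sample-size interpretation, Beta(α, β) has prior mean α/(α+β) and prior sample size α+β.
So α+β = 50 and α/(α+β) = 0.13, giving α = 0.13·50 = 6.5 and β = 50 − 6.5 = 43.5.

α = 6.5, β = 43.5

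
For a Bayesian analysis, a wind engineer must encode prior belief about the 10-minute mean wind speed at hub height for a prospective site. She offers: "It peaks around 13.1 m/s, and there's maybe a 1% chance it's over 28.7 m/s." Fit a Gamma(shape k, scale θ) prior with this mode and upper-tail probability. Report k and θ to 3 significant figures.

k ≈ 8.84, θ ≈ 1.67

Gamma(k,θ) with k>1 has mode (k−1)θ, so θ = 13.1/(k−1).
Need P(X < 28.7) = 0.99 with θ tied to k this way. Start at k = 2, θ = 13.1: P(X<28.7) ≈ 0.643.
Too low — raise k to concentrate. Iterating converges to k ≈ 8.84.
Then θ = 13.1/(8.84−1) ≈ 1.67.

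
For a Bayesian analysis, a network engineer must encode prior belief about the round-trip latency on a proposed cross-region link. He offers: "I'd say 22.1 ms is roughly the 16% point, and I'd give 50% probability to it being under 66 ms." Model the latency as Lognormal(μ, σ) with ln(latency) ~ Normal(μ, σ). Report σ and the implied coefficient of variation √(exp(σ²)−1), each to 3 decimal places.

If T ~ Lognormal(μ,σ) then ln T ~ Normal(μ,σ), so the p-quantile of ln T is μ + z_p·σ.
ln(22.1) = 3.096 and ln(66) = 4.19; z_{0.16} = -0.9945, z_{0.5} = 0.
σ = (4.19 − 3.096)/(0 − (-0.9945)) = 1.100.
μ = 3.096 − (-0.9945)·1.100 = 4.190.
CV = √(exp(σ²)−1) = √(exp(1.2104)−1) = 1.535.

σ ≈ 1.100, CV ≈ 1.535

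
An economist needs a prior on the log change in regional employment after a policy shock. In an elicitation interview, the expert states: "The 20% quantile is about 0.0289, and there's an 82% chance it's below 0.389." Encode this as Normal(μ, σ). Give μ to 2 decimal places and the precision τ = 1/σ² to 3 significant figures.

μ = 0.20, τ = 23.8

The p-quantile of Normal(μ,σ) is μ + z_p·σ, with z_{0.2} = -0.8416 and z_{0.82} = 0.9154.
Eliminate σ: μ = (z₂·x₁ − z₁·x₂)/(z₂ − z₁) = (0.9154·0.0289 − (-0.8416)·0.389)/1.757 = 0.20.
Then σ = (x₂ − x₁)/(z₂ − z₁) = (0.389 − 0.0289)/1.757 = 0.20.
Precision τ = 1/σ² = 1/0.205² = 23.8.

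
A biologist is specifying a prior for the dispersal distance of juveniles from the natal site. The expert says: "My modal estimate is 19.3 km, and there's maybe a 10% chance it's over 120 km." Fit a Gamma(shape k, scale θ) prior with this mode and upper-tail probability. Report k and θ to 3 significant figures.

k ≈ 1.5, θ ≈ 38.3

Gamma(k,θ) with k>1 has mode (k−1)θ, so θ = 19.3/(k−1).
Need P(X < 120) = 0.9 with θ tied to k this way. Start at k = 2, θ = 19.3: P(X<120) ≈ 0.986.
Too high — lower k to spread out. Iterating converges to k ≈ 1.5.
Then θ = 19.3/(1.5−1) ≈ 38.3.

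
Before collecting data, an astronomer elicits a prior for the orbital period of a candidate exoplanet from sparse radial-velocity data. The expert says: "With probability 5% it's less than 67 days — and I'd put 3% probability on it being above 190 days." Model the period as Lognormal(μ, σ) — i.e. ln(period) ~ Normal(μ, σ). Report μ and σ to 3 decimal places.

If T ~ Lognormal(μ,σ) then ln T ~ Normal(μ,σ), so the p-quantile of ln T is μ + z_p·σ.
ln(67) = 4.205 and ln(190) = 5.247; z_{0.05} = -1.645, z_{0.97} = 1.881.
σ = (5.247 − 4.205)/(1.881 − (-1.645)) = 0.296.
μ = 4.205 − (-1.645)·0.296 = 4.691.

μ ≈ 4.691, σ ≈ 0.296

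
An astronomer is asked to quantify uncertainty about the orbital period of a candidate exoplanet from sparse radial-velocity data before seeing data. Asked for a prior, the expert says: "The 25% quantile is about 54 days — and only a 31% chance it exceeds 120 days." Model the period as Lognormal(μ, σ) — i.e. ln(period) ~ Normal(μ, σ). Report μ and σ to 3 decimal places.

If T ~ Lognormal(μ,σ) then ln T ~ Normal(μ,σ), so the p-quantile of ln T is μ + z_p·σ.
ln(54) = 3.989 and ln(120) = 4.787; z_{0.25} = -0.6745, z_{0.69} = 0.4959.
σ = (4.787 − 3.989)/(0.4959 − (-0.6745)) = 0.682.
μ = 3.989 − (-0.6745)·0.682 = 4.449.

μ ≈ 4.449, σ ≈ 0.682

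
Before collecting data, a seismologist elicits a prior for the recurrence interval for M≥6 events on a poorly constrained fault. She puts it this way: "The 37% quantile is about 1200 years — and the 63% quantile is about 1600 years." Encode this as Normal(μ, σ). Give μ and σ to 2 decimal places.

For Normal(μ,σ), the p-quantile is μ + z_p·σ. Here z_{0.37} = -0.3319, z_{0.63} = 0.3319.
So 1200 = μ − 0.3319σ and 1600 = μ + 0.3319σ.
Subtracting: σ = (1600 − 1200)/(0.3319 − (-0.3319)) = 602.68.
Then μ = 1200 − (-0.3319)·602.68 = 1400.00.

μ = 1400.00, σ = 602.68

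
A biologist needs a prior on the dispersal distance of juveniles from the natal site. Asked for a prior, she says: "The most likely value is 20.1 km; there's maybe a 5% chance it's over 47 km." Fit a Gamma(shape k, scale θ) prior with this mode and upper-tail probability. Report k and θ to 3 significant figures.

Gamma(k,θ) with k>1 has mode (k−1)θ, so θ = 20.1/(k−1).
Need P(X < 47) = 0.95 with θ tied to k this way. Start at k = 2, θ = 20.1: P(X<47) ≈ 0.678.
Too low — raise k to concentrate. Iterating converges to k ≈ 4.79.
Then θ = 20.1/(4.79−1) ≈ 5.3.

k ≈ 4.79, θ ≈ 5.3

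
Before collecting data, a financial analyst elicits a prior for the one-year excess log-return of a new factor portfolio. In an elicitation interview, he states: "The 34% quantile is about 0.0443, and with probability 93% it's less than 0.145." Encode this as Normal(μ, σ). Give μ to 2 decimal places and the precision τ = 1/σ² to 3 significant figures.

μ = 0.07, τ = 352

The p-quantile of Normal(μ,σ) is μ + z_p·σ, with z_{0.34} = -0.4125 and z_{0.93} = 1.476.
Eliminate σ: μ = (z₂·x₁ − z₁·x₂)/(z₂ − z₁) = (1.476·0.0443 − (-0.4125)·0.145)/1.888 = 0.07.
Then σ = (x₂ − x₁)/(z₂ − z₁) = (0.145 − 0.0443)/1.888 = 0.05.
Precision τ = 1/σ² = 1/0.05333² = 352.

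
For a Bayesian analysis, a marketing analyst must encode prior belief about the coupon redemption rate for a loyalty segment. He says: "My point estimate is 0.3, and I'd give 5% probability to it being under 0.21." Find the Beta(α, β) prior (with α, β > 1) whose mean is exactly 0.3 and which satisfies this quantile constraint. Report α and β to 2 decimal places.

With mean 0.3 fixed, write α = 0.3s, β = 0.7s where s = α+β.
Need P(θ < 0.21) = 0.05 under Beta(0.3s, 0.7s). Normal approximation: (q−m)/√(m(1−m)/s) ≈ z_{0.05} = -1.64, so s ≈ 0.3·0.7·(-1.64)²/(0.21−0.3)² = 70.1.
At s = 70.1: P(θ<0.21) ≈ 0.042. Adjusting to match 0.05 gives s ≈ 63.82.
So α = 0.3·63.82 ≈ 19.14, β = 0.7·63.82 ≈ 44.67.

α ≈ 19.14, β ≈ 44.67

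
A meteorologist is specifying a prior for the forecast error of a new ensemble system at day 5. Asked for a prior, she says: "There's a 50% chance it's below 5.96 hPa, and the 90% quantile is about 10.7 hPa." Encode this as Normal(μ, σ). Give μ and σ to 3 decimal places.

μ = 5.960, σ = 3.699

For Normal(μ,σ), the p-quantile is μ + z_p·σ. Here z_{0.5} = 0, z_{0.9} = 1.282.
So 5.96 = μ + 0σ and 10.7 = μ + 1.282σ.
Subtracting: σ = (10.7 − 5.96)/(1.282 − (0)) = 3.699.
Then μ = 5.96 − (0)·3.699 = 5.960.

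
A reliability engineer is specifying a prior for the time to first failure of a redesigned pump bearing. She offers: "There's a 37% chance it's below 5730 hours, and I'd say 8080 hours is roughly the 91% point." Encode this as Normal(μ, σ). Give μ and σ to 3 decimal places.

The p-quantile of Normal(μ,σ) is μ + z_p·σ, with z_{0.37} = -0.3319 and z_{0.91} = 1.341.
Eliminate σ: μ = (z₂·x₁ − z₁·x₂)/(z₂ − z₁) = (1.341·5730 − (-0.3319)·8080)/1.673 = 6196.251.
Then σ = (x₂ − x₁)/(z₂ − z₁) = (8080 − 5730)/1.673 = 1404.991.

μ = 6196.251, σ = 1404.991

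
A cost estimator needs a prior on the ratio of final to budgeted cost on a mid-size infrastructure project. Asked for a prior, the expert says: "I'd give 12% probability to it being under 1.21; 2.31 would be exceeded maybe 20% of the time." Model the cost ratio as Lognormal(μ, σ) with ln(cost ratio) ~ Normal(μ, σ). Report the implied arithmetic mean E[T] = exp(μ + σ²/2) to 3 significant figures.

If T ~ Lognormal(μ,σ) then ln T ~ Normal(μ,σ), so the p-quantile of ln T is μ + z_p·σ.
ln(1.21) = 0.1906 and ln(2.31) = 0.8372; z_{0.12} = -1.175, z_{0.8} = 0.8416.
σ = (0.8372 − 0.1906)/(0.8416 − (-1.175)) = 0.321.
μ = 0.1906 − (-1.175)·0.321 = 0.567.
E[T] = exp(μ + σ²/2) = exp(0.567 + 0.0514) = 1.86.

E[T] ≈ 1.86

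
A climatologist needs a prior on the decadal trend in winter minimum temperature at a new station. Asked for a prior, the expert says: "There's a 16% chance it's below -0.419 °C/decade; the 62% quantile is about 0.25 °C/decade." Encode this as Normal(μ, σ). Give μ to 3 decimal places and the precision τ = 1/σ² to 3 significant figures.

For Normal(μ,σ), the p-quantile is μ + z_p·σ. Here z_{0.16} = -0.9945, z_{0.62} = 0.3055.
So -0.419 = μ − 0.9945σ and 0.25 = μ + 0.3055σ.
Subtracting: σ = (0.25 − -0.419)/(0.3055 − (-0.9945)) = 0.515.
Then μ = -0.419 − (-0.9945)·0.515 = 0.093.
Precision τ = 1/σ² = 1/0.5146² = 3.78.

μ = 0.093, τ = 3.78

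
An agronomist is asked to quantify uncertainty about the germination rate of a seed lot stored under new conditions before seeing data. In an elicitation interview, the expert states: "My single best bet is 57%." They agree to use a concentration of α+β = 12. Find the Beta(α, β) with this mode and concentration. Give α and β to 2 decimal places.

For α,β > 1 the Beta mode is (α−1)/(α+β−2). With α+β = 12, the mode is (α−1)/10.
Set (α−1)/10 = 0.57 → α = 1 + 0.57·10 = 6.70.
β = 12 − α = 5.30.

α = 6.70, β = 5.30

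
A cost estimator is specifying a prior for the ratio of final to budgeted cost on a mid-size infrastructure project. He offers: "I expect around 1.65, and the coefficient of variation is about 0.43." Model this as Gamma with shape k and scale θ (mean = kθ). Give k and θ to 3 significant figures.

k ≈ 5.41, θ ≈ 0.305

For Gamma(k, scale θ): mean = kθ, variance = kθ², so CV = 1/√k.
CV = 0.43, hence k = 1/CV² = 5.41.
Then θ = mean/k = 1.65/5.41 = 0.305.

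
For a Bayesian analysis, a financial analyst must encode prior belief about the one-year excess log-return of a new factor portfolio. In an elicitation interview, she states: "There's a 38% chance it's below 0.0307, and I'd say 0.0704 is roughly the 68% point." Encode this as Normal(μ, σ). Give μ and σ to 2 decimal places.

μ = 0.05, σ = 0.05

The p-quantile of Normal(μ,σ) is μ + z_p·σ, with z_{0.38} = -0.3055 and z_{0.68} = 0.4677.
Eliminate σ: μ = (z₂·x₁ − z₁·x₂)/(z₂ − z₁) = (0.4677·0.0307 − (-0.3055)·0.0704)/0.7732 = 0.05.
Then σ = (x₂ − x₁)/(z₂ − z₁) = (0.0704 − 0.0307)/0.7732 = 0.05.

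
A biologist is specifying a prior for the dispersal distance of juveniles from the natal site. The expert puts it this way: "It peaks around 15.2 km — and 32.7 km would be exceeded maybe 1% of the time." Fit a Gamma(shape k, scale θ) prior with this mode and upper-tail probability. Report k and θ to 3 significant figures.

k ≈ 9.25, θ ≈ 1.84

Gamma(k,θ) with k>1 has mode (k−1)θ, so θ = 15.2/(k−1).
Need P(X < 32.7) = 0.99 with θ tied to k this way. Start at k = 2, θ = 15.2: P(X<32.7) ≈ 0.633.
Too low — raise k to concentrate. Iterating converges to k ≈ 9.25.
Then θ = 15.2/(9.25−1) ≈ 1.84.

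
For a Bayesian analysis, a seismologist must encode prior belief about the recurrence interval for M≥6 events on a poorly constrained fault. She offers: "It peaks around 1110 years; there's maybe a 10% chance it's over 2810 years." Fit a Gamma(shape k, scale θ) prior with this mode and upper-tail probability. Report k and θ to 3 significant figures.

Gamma(k,θ) with k>1 has mode (k−1)θ, so θ = 1110/(k−1).
Need P(X < 2810) = 0.9 with θ tied to k this way. Start at k = 2, θ = 1110: P(X<2810) ≈ 0.719.
Too low — raise k to concentrate. Iterating converges to k ≈ 3.23.
Then θ = 1110/(3.23−1) ≈ 499.

k ≈ 3.23, θ ≈ 499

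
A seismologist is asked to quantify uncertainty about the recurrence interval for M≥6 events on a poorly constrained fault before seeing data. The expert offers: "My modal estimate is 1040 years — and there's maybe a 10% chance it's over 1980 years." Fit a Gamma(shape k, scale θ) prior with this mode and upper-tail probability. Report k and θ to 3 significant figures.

Gamma(k,θ) with k>1 has mode (k−1)θ, so θ = 1040/(k−1).
Need P(X < 1980) = 0.9 with θ tied to k this way. Start at k = 2, θ = 1040: P(X<1980) ≈ 0.567.
Too low — raise k to concentrate. Iterating converges to k ≈ 5.61.
Then θ = 1040/(5.61−1) ≈ 225.

k ≈ 5.61, θ ≈ 225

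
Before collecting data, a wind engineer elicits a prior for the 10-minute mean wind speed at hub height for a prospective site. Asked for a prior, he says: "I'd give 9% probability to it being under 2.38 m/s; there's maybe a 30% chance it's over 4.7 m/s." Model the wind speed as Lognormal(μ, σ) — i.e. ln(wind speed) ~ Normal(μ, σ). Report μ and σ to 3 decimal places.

If T ~ Lognormal(μ,σ) then ln T ~ Normal(μ,σ), so the p-quantile of ln T is μ + z_p·σ.
ln(2.38) = 0.8671 and ln(4.7) = 1.548; z_{0.09} = -1.341, z_{0.7} = 0.5244.
σ = (1.548 − 0.8671)/(0.5244 − (-1.341)) = 0.365.
μ = 0.8671 − (-1.341)·0.365 = 1.356.

μ ≈ 1.356, σ ≈ 0.365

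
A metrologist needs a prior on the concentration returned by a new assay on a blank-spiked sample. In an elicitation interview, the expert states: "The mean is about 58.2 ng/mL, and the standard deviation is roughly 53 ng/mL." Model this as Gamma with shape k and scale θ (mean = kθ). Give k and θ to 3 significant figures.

For Gamma(k, scale θ): mean = kθ, variance = kθ², so CV = 1/√k.
CV = SD/mean = 53/58.2 = 0.9107, hence k = 1/CV² = 1.21.
Then θ = mean/k = 58.2/1.21 = 48.3.

k ≈ 1.21, θ ≈ 48.3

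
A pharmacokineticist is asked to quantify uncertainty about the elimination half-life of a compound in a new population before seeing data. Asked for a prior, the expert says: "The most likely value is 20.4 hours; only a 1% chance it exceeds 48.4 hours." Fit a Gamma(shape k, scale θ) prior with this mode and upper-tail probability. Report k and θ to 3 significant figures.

k ≈ 7.36, θ ≈ 3.21

Gamma(k,θ) with k>1 has mode (k−1)θ, so θ = 20.4/(k−1).
Need P(X < 48.4) = 0.99 with θ tied to k this way. Start at k = 2, θ = 20.4: P(X<48.4) ≈ 0.686.
Too low — raise k to concentrate. Iterating converges to k ≈ 7.36.
Then θ = 20.4/(7.36−1) ≈ 3.21.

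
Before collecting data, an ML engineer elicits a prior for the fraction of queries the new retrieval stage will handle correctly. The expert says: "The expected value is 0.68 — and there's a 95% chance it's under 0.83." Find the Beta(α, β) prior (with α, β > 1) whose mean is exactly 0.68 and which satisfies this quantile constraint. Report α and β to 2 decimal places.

α ≈ 15.04, β ≈ 7.08

With mean 0.68 fixed, write α = 0.68s, β = 0.32s where s = α+β.
Need P(θ < 0.83) = 0.95 under Beta(0.68s, 0.32s). Normal approximation: (q−m)/√(m(1−m)/s) ≈ z_{0.95} = 1.64, so s ≈ 0.68·0.32·(1.64)²/(0.83−0.68)² = 26.2.
At s = 26.2: P(θ<0.83) ≈ 0.964. Adjusting to match 0.95 gives s ≈ 22.12.
So α = 0.68·22.12 ≈ 15.04, β = 0.32·22.12 ≈ 7.08.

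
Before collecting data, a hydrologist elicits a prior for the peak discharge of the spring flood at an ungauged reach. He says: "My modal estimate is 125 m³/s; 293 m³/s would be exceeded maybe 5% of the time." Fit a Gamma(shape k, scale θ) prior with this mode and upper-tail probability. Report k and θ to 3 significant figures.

Gamma(k,θ) with k>1 has mode (k−1)θ, so θ = 125/(k−1).
Need P(X < 293) = 0.95 with θ tied to k this way. Start at k = 2, θ = 125: P(X<293) ≈ 0.679.
Too low — raise k to concentrate. Iterating converges to k ≈ 4.77.
Then θ = 125/(4.77−1) ≈ 33.2.

k ≈ 4.77, θ ≈ 33.2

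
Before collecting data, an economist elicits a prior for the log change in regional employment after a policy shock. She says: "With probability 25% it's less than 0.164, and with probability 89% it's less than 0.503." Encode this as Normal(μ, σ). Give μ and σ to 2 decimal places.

μ = 0.28, σ = 0.18

The p-quantile of Normal(μ,σ) is μ + z_p·σ, with z_{0.25} = -0.6745 and z_{0.89} = 1.227.
Eliminate σ: μ = (z₂·x₁ − z₁·x₂)/(z₂ − z₁) = (1.227·0.164 − (-0.6745)·0.503)/1.901 = 0.28.
Then σ = (x₂ − x₁)/(z₂ − z₁) = (0.503 − 0.164)/1.901 = 0.18.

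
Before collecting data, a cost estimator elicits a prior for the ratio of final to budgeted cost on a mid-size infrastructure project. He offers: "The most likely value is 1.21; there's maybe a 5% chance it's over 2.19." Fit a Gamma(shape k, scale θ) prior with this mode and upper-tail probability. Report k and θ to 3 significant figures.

k ≈ 8.92, θ ≈ 0.153

Gamma(k,θ) with k>1 has mode (k−1)θ, so θ = 1.21/(k−1).
Need P(X < 2.19) = 0.95 with θ tied to k this way. Start at k = 2, θ = 1.21: P(X<2.19) ≈ 0.540.
Too low — raise k to concentrate. Iterating converges to k ≈ 8.92.
Then θ = 1.21/(8.92−1) ≈ 0.153.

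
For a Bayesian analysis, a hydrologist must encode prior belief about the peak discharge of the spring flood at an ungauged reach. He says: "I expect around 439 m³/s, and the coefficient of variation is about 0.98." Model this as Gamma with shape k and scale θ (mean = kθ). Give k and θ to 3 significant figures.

k ≈ 1.04, θ ≈ 422

For Gamma(k, scale θ): mean = kθ, variance = kθ², so CV = 1/√k.
CV = 0.98, hence k = 1/CV² = 1.04.
Then θ = mean/k = 439/1.04 = 422.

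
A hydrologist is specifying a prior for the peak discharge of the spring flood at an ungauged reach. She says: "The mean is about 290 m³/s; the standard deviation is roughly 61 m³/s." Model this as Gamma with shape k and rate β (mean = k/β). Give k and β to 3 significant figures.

For Gamma(k, rate β): mean = k/β, variance = k/β², so CV = 1/√k.
CV = SD/mean = 61/290 = 0.2103, hence k = 1/CV² = 22.6.
Then β = k/mean = 22.6/290 = 0.0779.

k ≈ 22.6, β ≈ 0.0779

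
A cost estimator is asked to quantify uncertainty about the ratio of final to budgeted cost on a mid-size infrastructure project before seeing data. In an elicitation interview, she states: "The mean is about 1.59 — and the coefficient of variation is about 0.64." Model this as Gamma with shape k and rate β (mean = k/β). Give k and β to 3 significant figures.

k ≈ 2.44, β ≈ 1.54

For Gamma(k, rate β): mean = k/β, variance = k/β², so CV = 1/√k.
CV = 0.64, hence k = 1/CV² = 2.44.
Then β = k/mean = 2.44/1.59 = 1.54.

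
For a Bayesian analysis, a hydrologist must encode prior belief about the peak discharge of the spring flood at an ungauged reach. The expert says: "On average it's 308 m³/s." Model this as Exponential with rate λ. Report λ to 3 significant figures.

Exponential mean = 1/λ, so λ = 1/308.0 = 0.00325.

λ ≈ 0.00325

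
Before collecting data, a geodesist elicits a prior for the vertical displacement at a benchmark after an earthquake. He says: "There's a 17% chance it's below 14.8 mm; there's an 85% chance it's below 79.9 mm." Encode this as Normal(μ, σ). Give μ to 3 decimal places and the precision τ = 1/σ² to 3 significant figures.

μ = 46.005, τ = 0.000935

For Normal(μ,σ), the p-quantile is μ + z_p·σ. Here z_{0.17} = -0.9542, z_{0.85} = 1.036.
So 14.8 = μ − 0.9542σ and 79.9 = μ + 1.036σ.
Subtracting: σ = (79.9 − 14.8)/(1.036 − (-0.9542)) = 32.704.
Then μ = 14.8 − (-0.9542)·32.704 = 46.005.
Precision τ = 1/σ² = 1/32.7² = 0.000935.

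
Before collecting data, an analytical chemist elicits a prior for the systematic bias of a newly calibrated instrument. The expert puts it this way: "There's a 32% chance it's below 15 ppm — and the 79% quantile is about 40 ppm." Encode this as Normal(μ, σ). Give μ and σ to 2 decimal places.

For Normal(μ,σ), the p-quantile is μ + z_p·σ. Here z_{0.32} = -0.4677, z_{0.79} = 0.8064.
So 15 = μ − 0.4677σ and 40 = μ + 0.8064σ.
Subtracting: σ = (40 − 15)/(0.8064 − (-0.4677)) = 19.62.
Then μ = 15 − (-0.4677)·19.62 = 24.18.

μ = 24.18, σ = 19.62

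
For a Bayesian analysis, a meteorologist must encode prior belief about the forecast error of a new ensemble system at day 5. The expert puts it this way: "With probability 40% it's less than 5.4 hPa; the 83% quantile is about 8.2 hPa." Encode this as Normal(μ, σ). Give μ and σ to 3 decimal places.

For Normal(μ,σ), the p-quantile is μ + z_p·σ. Here z_{0.4} = -0.2533, z_{0.83} = 0.9542.
So 5.4 = μ − 0.2533σ and 8.2 = μ + 0.9542σ.
Subtracting: σ = (8.2 − 5.4)/(0.9542 − (-0.2533)) = 2.319.
Then μ = 5.4 − (-0.2533)·2.319 = 5.987.

μ = 5.987, σ = 2.319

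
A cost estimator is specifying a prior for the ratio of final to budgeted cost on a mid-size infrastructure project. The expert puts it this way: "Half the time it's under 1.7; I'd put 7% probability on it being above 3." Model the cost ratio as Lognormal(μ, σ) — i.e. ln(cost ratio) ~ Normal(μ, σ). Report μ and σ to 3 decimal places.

μ ≈ 0.531, σ ≈ 0.385

If T ~ Lognormal(μ,σ) then ln T ~ Normal(μ,σ), so the p-quantile of ln T is μ + z_p·σ.
ln(1.7) = 0.5306 and ln(3) = 1.099; z_{0.5} = 0, z_{0.93} = 1.476.
σ = (1.099 − 0.5306)/(1.476 − (0)) = 0.385.
μ = 0.5306 − (0)·0.385 = 0.531.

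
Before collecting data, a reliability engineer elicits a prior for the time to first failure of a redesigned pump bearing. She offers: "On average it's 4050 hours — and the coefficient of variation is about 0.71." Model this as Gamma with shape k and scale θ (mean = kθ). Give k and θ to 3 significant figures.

k ≈ 1.98, θ ≈ 2040

For Gamma(k, scale θ): mean = kθ, variance = kθ², so CV = 1/√k.
CV = 0.71, hence k = 1/CV² = 1.98.
Then θ = mean/k = 4050/1.98 = 2040.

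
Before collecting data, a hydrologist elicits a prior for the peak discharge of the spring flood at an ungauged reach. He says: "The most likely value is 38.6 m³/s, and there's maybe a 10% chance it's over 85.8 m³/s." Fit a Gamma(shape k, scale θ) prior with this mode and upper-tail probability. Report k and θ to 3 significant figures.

k ≈ 4.01, θ ≈ 12.8

Gamma(k,θ) with k>1 has mode (k−1)θ, so θ = 38.6/(k−1).
Need P(X < 85.8) = 0.9 with θ tied to k this way. Start at k = 2, θ = 38.6: P(X<85.8) ≈ 0.651.
Too low — raise k to concentrate. Iterating converges to k ≈ 4.01.
Then θ = 38.6/(4.01−1) ≈ 12.8.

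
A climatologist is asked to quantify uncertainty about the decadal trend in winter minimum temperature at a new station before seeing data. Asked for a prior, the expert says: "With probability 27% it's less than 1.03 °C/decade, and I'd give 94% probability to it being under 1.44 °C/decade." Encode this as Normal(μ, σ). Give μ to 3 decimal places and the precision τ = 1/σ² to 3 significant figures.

The p-quantile of Normal(μ,σ) is μ + z_p·σ, with z_{0.27} = -0.6128 and z_{0.94} = 1.555.
Eliminate σ: μ = (z₂·x₁ − z₁·x₂)/(z₂ − z₁) = (1.555·1.03 − (-0.6128)·1.44)/2.168 = 1.146.
Then σ = (x₂ − x₁)/(z₂ − z₁) = (1.44 − 1.03)/2.168 = 0.189.
Precision τ = 1/σ² = 1/0.1892² = 28.

μ = 1.146, τ = 28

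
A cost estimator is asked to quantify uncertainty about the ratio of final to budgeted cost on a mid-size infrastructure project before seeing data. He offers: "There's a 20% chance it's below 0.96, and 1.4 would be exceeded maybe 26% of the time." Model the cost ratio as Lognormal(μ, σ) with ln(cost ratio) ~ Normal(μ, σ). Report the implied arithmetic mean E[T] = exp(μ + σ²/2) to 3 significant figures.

If T ~ Lognormal(μ,σ) then ln T ~ Normal(μ,σ), so the p-quantile of ln T is μ + z_p·σ.
ln(0.96) = -0.04082 and ln(1.4) = 0.3365; z_{0.2} = -0.8416, z_{0.74} = 0.6433.
σ = (0.3365 − -0.04082)/(0.6433 − (-0.8416)) = 0.254.
μ = -0.04082 − (-0.8416)·0.254 = 0.173.
E[T] = exp(μ + σ²/2) = exp(0.173 + 0.0323) = 1.23.

E[T] ≈ 1.23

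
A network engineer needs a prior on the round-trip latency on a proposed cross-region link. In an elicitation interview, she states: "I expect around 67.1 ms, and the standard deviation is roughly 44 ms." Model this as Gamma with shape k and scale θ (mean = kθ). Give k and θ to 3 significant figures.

For Gamma(k, scale θ): mean = kθ, variance = kθ², so CV = 1/√k.
CV = SD/mean = 44/67.1 = 0.6557, hence k = 1/CV² = 2.33.
Then θ = mean/k = 67.1/2.33 = 28.9.

k ≈ 2.33, θ ≈ 28.9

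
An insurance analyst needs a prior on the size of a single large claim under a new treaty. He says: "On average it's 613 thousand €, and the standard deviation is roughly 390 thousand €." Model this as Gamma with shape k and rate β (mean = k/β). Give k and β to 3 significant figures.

For Gamma(k, rate β): mean = k/β, variance = k/β², so CV = 1/√k.
CV = SD/mean = 390/613 = 0.6362, hence k = 1/CV² = 2.47.
Then β = k/mean = 2.47/613 = 0.00403.

k ≈ 2.47, β ≈ 0.00403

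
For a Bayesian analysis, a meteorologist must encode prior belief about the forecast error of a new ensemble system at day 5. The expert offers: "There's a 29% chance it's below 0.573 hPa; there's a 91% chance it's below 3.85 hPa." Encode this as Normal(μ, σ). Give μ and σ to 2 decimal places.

μ = 1.53, σ = 1.73

For Normal(μ,σ), the p-quantile is μ + z_p·σ. Here z_{0.29} = -0.5534, z_{0.91} = 1.341.
So 0.573 = μ − 0.5534σ and 3.85 = μ + 1.341σ.
Subtracting: σ = (3.85 − 0.573)/(1.341 − (-0.5534)) = 1.73.
Then μ = 0.573 − (-0.5534)·1.73 = 1.53.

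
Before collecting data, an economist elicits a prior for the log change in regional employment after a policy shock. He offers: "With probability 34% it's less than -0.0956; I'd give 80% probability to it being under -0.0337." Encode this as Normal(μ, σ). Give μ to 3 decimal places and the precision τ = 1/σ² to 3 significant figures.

μ = -0.075, τ = 410

For Normal(μ,σ), the p-quantile is μ + z_p·σ. Here z_{0.34} = -0.4125, z_{0.8} = 0.8416.
So -0.0956 = μ − 0.4125σ and -0.0337 = μ + 0.8416σ.
Subtracting: σ = (-0.0337 − -0.0956)/(0.8416 − (-0.4125)) = 0.049.
Then μ = -0.0956 − (-0.4125)·0.049 = -0.075.
Precision τ = 1/σ² = 1/0.04936² = 410.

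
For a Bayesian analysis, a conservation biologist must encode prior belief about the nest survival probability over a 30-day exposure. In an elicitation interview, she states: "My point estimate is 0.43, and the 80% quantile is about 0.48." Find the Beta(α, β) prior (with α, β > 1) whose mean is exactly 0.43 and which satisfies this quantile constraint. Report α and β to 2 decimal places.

α ≈ 29.68, β ≈ 39.34

With mean 0.43 fixed, write α = 0.43s, β = 0.57s where s = α+β.
Need P(θ < 0.48) = 0.8 under Beta(0.43s, 0.57s). Normal approximation: (q−m)/√(m(1−m)/s) ≈ z_{0.8} = 0.842, so s ≈ 0.43·0.57·(0.842)²/(0.48−0.43)² = 69.4.
At s = 69.4: P(θ<0.48) ≈ 0.801. Adjusting to match 0.8 gives s ≈ 69.02.
So α = 0.43·69.02 ≈ 29.68, β = 0.57·69.02 ≈ 39.34.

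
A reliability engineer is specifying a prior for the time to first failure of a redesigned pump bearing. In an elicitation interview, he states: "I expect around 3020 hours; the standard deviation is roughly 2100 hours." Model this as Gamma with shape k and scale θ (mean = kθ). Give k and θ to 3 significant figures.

For Gamma(k, scale θ): mean = kθ, variance = kθ², so CV = 1/√k.
CV = SD/mean = 2100/3020 = 0.6954, hence k = 1/CV² = 2.07.
Then θ = mean/k = 3020/2.07 = 1460.

k ≈ 2.07, θ ≈ 1460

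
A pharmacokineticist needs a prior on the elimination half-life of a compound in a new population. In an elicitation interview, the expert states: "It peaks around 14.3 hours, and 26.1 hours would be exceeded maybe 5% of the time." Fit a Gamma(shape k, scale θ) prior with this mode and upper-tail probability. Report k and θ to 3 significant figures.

k ≈ 8.69, θ ≈ 1.86

Gamma(k,θ) with k>1 has mode (k−1)θ, so θ = 14.3/(k−1).
Need P(X < 26.1) = 0.95 with θ tied to k this way. Start at k = 2, θ = 14.3: P(X<26.1) ≈ 0.545.
Too low — raise k to concentrate. Iterating converges to k ≈ 8.69.
Then θ = 14.3/(8.69−1) ≈ 1.86.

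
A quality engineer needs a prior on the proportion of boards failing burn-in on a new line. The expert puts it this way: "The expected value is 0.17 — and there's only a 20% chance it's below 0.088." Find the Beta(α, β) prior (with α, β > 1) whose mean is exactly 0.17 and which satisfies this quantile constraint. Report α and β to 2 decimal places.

With mean 0.17 fixed, write α = 0.17s, β = 0.83s where s = α+β.
Need P(θ < 0.088) = 0.2 under Beta(0.17s, 0.83s). Normal approximation: (q−m)/√(m(1−m)/s) ≈ z_{0.2} = -0.842, so s ≈ 0.17·0.83·(-0.842)²/(0.088−0.17)² = 14.9.
At s = 14.9: P(θ<0.088) ≈ 0.204. Adjusting to match 0.2 gives s ≈ 15.24.
So α = 0.17·15.24 ≈ 2.59, β = 0.83·15.24 ≈ 12.65.

α ≈ 2.59, β ≈ 12.65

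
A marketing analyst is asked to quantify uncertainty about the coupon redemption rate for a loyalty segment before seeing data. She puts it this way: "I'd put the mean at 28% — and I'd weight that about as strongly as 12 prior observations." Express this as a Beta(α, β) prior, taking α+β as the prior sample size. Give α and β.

α = 3.36, β = 8.64

Under the effective-sample-size interpretation, Beta(α, β) has prior mean α/(α+β) and prior sample size α+β.
So α+β = 12 and α/(α+β) = 0.28, giving α = 0.28·12 = 3.36 and β = 12 − 3.36 = 8.64.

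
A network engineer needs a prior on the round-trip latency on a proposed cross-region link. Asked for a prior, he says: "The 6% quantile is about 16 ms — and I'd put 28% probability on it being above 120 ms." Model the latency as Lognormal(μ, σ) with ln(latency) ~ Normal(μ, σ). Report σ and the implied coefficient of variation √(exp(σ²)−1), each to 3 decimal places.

σ ≈ 0.943, CV ≈ 1.196

If T ~ Lognormal(μ,σ) then ln T ~ Normal(μ,σ), so the p-quantile of ln T is μ + z_p·σ.
ln(16) = 2.773 and ln(120) = 4.787; z_{0.06} = -1.555, z_{0.72} = 0.5828.
σ = (4.787 − 2.773)/(0.5828 − (-1.555)) = 0.943.
μ = 2.773 − (-1.555)·0.943 = 4.238.
CV = √(exp(σ²)−1) = √(exp(0.8885)−1) = 1.196.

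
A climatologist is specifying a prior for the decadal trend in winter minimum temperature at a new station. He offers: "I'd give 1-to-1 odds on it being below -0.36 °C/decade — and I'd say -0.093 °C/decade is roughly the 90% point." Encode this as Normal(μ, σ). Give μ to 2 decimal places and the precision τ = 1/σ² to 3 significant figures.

μ = -0.36, τ = 23

For Normal(μ,σ), the p-quantile is μ + z_p·σ. Here z_{0.5} = 0, z_{0.9} = 1.282.
So -0.36 = μ + 0σ and -0.093 = μ + 1.282σ.
Subtracting: σ = (-0.093 − -0.36)/(1.282 − (0)) = 0.21.
Then μ = -0.36 − (0)·0.21 = -0.36.
Precision τ = 1/σ² = 1/0.2083² = 23.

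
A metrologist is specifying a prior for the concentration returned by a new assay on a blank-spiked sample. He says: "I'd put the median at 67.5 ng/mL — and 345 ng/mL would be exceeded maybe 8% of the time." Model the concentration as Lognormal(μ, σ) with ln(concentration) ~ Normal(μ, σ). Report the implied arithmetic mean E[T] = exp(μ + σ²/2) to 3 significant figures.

E[T] ≈ 132 ng/mL

If T ~ Lognormal(μ,σ) then ln T ~ Normal(μ,σ), so the p-quantile of ln T is μ + z_p·σ.
ln(67.5) = 4.212 and ln(345) = 5.844; z_{0.5} = 0, z_{0.92} = 1.405.
σ = (5.844 − 4.212)/(1.405 − (0)) = 1.161.
μ = 4.212 − (0)·1.161 = 4.212.
E[T] = exp(μ + σ²/2) = exp(4.212 + 0.6741) = 132 ng/mL.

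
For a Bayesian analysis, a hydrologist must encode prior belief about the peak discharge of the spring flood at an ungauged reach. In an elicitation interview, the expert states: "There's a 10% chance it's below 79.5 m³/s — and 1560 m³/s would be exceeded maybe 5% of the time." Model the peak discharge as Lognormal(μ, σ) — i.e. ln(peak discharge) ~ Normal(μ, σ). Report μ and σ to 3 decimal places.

μ ≈ 5.679, σ ≈ 1.017

If T ~ Lognormal(μ,σ) then ln T ~ Normal(μ,σ), so the p-quantile of ln T is μ + z_p·σ.
ln(79.5) = 4.376 and ln(1560) = 7.352; z_{0.1} = -1.282, z_{0.95} = 1.645.
σ = (7.352 − 4.376)/(1.645 − (-1.282)) = 1.017.
μ = 4.376 − (-1.282)·1.017 = 5.679.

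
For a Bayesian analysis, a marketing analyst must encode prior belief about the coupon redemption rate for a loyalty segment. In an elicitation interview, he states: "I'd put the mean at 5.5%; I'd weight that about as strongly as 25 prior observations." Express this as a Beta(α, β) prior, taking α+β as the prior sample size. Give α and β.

α = 1.375, β = 23.625

Under the effective-sample-size interpretation, Beta(α, β) has prior mean α/(α+β) and prior sample size α+β.
So α+β = 25 and α/(α+β) = 0.055, giving α = 0.055·25 = 1.375 and β = 25 − 1.375 = 23.625.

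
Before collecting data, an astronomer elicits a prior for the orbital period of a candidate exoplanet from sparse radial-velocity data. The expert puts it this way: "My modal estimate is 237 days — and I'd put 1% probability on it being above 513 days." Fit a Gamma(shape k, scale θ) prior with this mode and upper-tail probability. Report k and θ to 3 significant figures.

k ≈ 9.11, θ ≈ 29.2

Gamma(k,θ) with k>1 has mode (k−1)θ, so θ = 237/(k−1).
Need P(X < 513) = 0.99 with θ tied to k this way. Start at k = 2, θ = 237: P(X<513) ≈ 0.637.
Too low — raise k to concentrate. Iterating converges to k ≈ 9.11.
Then θ = 237/(9.11−1) ≈ 29.2.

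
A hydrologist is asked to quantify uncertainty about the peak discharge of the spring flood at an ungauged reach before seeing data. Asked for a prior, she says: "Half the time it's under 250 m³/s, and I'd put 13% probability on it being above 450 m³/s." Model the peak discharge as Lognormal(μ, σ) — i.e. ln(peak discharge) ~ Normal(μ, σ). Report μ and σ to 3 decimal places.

If T ~ Lognormal(μ,σ) then ln T ~ Normal(μ,σ), so the p-quantile of ln T is μ + z_p·σ.
ln(250) = 5.521 and ln(450) = 6.109; z_{0.5} = 0, z_{0.87} = 1.126.
σ = (6.109 − 5.521)/(1.126 − (0)) = 0.522.
μ = 5.521 − (0)·0.522 = 5.521.

μ ≈ 5.521, σ ≈ 0.522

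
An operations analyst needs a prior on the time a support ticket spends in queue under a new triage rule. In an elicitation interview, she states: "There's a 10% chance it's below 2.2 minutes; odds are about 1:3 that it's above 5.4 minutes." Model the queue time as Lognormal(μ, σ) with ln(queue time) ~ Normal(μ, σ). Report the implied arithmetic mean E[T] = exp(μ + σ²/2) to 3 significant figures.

E[T] ≈ 4.4 minutes

If T ~ Lognormal(μ,σ) then ln T ~ Normal(μ,σ), so the p-quantile of ln T is μ + z_p·σ.
ln(2.2) = 0.7885 and ln(5.4) = 1.686; z_{0.1} = -1.282, z_{0.75} = 0.6745.
σ = (1.686 − 0.7885)/(0.6745 − (-1.282)) = 0.459.
μ = 0.7885 − (-1.282)·0.459 = 1.377.
E[T] = exp(μ + σ²/2) = exp(1.377 + 0.1054) = 4.4 minutes.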